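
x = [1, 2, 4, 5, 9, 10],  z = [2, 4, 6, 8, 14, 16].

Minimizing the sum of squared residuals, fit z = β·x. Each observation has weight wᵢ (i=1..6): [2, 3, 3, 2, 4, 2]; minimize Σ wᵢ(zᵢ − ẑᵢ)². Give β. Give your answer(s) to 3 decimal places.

β = 1.579

The normal system MᵀWM·[β]ᵀ = MᵀWz is [[636]]·[β]ᵀ = [1004]ᵀ.
β = 1004/636 = 1.57862.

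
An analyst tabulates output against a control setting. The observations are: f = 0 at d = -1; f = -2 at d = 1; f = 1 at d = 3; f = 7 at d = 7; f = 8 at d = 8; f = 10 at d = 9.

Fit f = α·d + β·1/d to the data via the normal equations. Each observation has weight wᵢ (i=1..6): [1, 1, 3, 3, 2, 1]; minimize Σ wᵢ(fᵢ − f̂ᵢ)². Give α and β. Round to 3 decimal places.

Sums needed: Σwᵢ·d·d = 385, Σwᵢ·d·1/d = 11, Σwᵢ·1/d·1/d = 309665/127008.
And Σwᵢ·d·f = 372, Σwᵢ·1/d·f = 46/9.
Normal equations: [[385, 11]; [11, 309665/127008]]·[α, β]ᵀ = [372, 46/9]ᵀ.
det = 385·(309665/127008) − 11² = 14836151/18144.
α = (372·(309665/127008) − 11·(46/9))/(14836151/18144) = 108054708/103853057; β = (385·(46/9) − 11·372)/(14836151/18144) = -3503808/1348741.

α = 1.040, β = -2.598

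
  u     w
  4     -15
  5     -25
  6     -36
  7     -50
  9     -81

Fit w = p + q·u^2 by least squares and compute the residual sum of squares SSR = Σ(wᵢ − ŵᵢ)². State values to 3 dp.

Normal-equation sums: Σ1 = 5, Σu^2 = 207, Σu^2·u^2 = 11139.
For Mᵀw: Σw = -207, Σu^2·w = -11172.
Δ = 5·11139 − 207² = 12846.
p = ((-207)·11139 − 207·(-11172))/12846 = 2277/4282; q = (5·(-11172) − 207·(-207))/12846 = -4337/4282.
Residuals: 2885/4282, -451/2141, -297/4282, -1932/2141, 1089/2141; SSR = 6749/4282.

SSR = 1.576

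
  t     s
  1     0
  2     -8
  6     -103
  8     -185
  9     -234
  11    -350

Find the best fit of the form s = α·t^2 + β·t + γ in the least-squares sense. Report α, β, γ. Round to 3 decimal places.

With design matrix X, XᵀX = [[26611, 2797, 307]; [2797, 307, 37]; [307, 37, 6]] and Xᵀs = [-76884, -8070, -880]ᵀ.
Solving the 3×3 system (Gaussian elimination) gives α = -11117/3872, β = -2373/3872, γ = 1945/484.

α = -2.871, β = -0.613, γ = 4.019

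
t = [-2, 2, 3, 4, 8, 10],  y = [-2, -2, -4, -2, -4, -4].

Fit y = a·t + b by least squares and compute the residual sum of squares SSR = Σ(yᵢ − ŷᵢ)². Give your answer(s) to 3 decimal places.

XᵀX·[a, b]ᵀ = Xᵀy reads: 197·a + 25·b = -92;  25·a + 6·b = -18.
Δ = 197·6 − 25² = 557.
a = ((-92)·6 − 25·(-18))/557 = -102/557; b = (197·(-18) − 25·(-92))/557 = -1246/557.
Residuals: -72/557, 336/557, -676/557, 540/557, -166/557, 38/557; SSR = 1608/557.

SSR = 2.887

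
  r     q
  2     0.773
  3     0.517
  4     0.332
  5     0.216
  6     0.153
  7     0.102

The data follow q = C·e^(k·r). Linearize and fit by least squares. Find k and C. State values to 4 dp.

With ln qᵢ as the transformed response and rᵢ as the regressor:
Σr = 27.0000, Σ(r)² = 139.0000, Σln q = -7.7124, Σr·ln q = -41.8103.
Equations: 139.0000·k + 27.0000·ln C = -41.8103;  27.0000·k + 6·ln C = -7.7124.
Slope k = (n·Σr·ln q − Σr·Σln q)/(n·Σ(r)² − (Σr)²) = (6·-41.8103 − 27.0000·-7.7124)/105.0000 = -0.40598; ln C = (Σln q − k·Σr)/n = 0.54150, so C = exp(0.54150) = 1.71858.

k = -0.4060, C = 1.7186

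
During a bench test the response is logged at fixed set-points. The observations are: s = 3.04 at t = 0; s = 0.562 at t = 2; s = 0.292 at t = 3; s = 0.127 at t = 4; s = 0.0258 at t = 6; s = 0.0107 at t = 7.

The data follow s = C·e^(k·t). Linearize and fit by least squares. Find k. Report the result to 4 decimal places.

Let Y = ln s. Fitting Y = k·t + ln C by least squares:
Σt = 22.0000, Σ(t)² = 114.0000, Σln s = -10.9539, Σt·ln s = -66.8066.
Equations: 114.0000·k + 22.0000·ln C = -66.8066;  22.0000·k + 6·ln C = -10.9539.
Slope k = (n·Σt·ln s − Σt·Σln s)/(n·Σ(t)² − (Σt)²) = (6·-66.8066 − 22.0000·-10.9539)/200.0000 = -0.79928; ln C = (Σln s − k·Σt)/n = 1.10503.

k = -0.7993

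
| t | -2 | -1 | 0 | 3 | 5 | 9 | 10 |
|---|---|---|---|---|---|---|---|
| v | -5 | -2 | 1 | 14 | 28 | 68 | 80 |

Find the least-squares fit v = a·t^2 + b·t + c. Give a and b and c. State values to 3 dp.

Setting ∂/∂a … = 0 gives: 17284·a + 1872·b + 220·c = 14312;  1872·a + 220·b + 24·c = 1606;  220·a + 24·b + 7·c = 184.
(Σt^2·t^2 = 17284, Σt^2·t = 1872, Σt^2 = 220, Σt·t = 220, Σt = 24, Σ1 = 7, Σt^2·v = 14312, Σt·v = 1606, Σv = 184.)
Solving the 3×3 system (Gaussian elimination) gives a = 37036/78213, b = 168819/52142, c = 764/2523.

a = 0.474, b = 3.238, c = 0.303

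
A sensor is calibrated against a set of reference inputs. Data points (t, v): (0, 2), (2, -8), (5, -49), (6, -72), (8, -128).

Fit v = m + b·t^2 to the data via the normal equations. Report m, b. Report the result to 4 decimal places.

m = 1.0998, b = -2.0194

Compute the Gram sums: Σ1 = 5, Σt^2 = 129, Σt^2·t^2 = 6033.
For Mᵀv: Σv = -255, Σt^2·v = -12041.
So MᵀM·[m, b]ᵀ = Mᵀv: [[5, 129]; [129, 6033]]·[m, b]ᵀ = [-255, -12041]ᵀ.
det = 5·6033 − 129² = 13524.
m = ((-255)·6033 − 129·(-12041))/13524 = 2479/2254; b = (5·(-12041) − 129·(-255))/13524 = -13655/6762.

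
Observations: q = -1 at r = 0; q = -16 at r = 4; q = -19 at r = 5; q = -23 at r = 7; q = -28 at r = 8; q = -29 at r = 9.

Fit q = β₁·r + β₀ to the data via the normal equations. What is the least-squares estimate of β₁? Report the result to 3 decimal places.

Compute the Gram sums: Σr·r = 235, Σr = 33, Σ1 = 6.
Moment sums: Σr·q = -805, Σq = -116.
So MᵀM·[β₁, β₀]ᵀ = Mᵀq: [[235, 33]; [33, 6]]·[β₁, β₀]ᵀ = [-805, -116]ᵀ.
Eliminating β₀: 6·(row 1) − 33·(row 2) gives 321·β₁ = 6·(-805) − 33·(-116) = -1002, so β₁ = -334/107.
Then β₀ = ((-116) − 33·(-334/107))/6 = -695/321.

β₁ = -3.121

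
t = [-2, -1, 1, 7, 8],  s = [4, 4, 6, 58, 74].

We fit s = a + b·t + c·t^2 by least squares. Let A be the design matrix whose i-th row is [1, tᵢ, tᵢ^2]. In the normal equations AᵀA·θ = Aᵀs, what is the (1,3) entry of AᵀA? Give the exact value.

Row 1 ↔ basis 1, column 3 ↔ basis t^2, so (AᵀA)_{1,3} = Σᵢ t^2 = (1)·(4) + (1)·(1) + (1)·(1) + (1)·(49) + (1)·(64) = 119.

119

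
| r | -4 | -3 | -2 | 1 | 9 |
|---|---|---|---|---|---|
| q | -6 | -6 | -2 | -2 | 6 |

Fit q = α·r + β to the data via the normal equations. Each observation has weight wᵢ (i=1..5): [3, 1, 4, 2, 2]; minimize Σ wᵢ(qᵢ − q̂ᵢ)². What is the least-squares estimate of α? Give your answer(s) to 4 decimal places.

Setting ∂/∂α … = 0 gives: 237·α + (-3)·β = 210;  (-3)·α + 12·β = -24.
det = 237·12 − (-3)² = 2835.
α = (210·12 − (-3)·(-24))/2835 = 272/315; β = (237·(-24) − (-3)·210)/2835 = -562/315.

α = 0.8635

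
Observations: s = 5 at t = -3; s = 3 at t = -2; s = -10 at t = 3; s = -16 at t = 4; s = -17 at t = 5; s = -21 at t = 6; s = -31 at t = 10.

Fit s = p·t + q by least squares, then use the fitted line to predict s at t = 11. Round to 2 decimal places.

ŝ = -34.31

The normal equations are: 199·p + 23·q = -636;  23·p + 7·q = -87.
Determinant 199·7 − 23² = 864.
p = ((-636)·7 − 23·(-87))/864 = -817/288; q = (199·(-87) − 23·(-636))/864 = -895/288.
At t = 11: ŝ = (-817/288)·(11) + (-895/288)·(1) = -549/16.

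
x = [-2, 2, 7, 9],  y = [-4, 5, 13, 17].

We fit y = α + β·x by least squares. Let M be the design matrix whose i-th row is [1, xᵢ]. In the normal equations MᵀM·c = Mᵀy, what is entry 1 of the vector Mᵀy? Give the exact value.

Entry 1 ↔ basis 1, so (Mᵀy)_{1} = Σᵢ yᵢ = (1)·(-4) + (1)·(5) + (1)·(13) + (1)·(17) = 31.

31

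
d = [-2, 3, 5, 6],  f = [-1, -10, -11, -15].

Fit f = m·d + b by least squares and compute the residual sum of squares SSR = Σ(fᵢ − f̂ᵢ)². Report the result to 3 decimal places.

Forming MᵀM = [[74, 12]; [12, 4]] and Mᵀf = [-173, -37]ᵀ gives MᵀM·[m, b]ᵀ = Mᵀf.
det = 74·4 − 12² = 152.
m = ((-173)·4 − 12·(-37))/152 = -31/19; b = (74·(-37) − 12·(-173))/152 = -331/76.
Residuals: 7/76, -3/4, 115/76, -65/76; SSR = 273/76.

SSR = 3.592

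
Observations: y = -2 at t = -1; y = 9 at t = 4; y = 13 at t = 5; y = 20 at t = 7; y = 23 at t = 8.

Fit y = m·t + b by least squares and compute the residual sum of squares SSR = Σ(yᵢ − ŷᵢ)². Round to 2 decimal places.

From the data, Σt·t = 155, Σt = 23, Σ1 = 5.
Moment sums: Σt·y = 427, Σy = 63.
Determinant 155·5 − 23² = 246.
m = (427·5 − 23·63)/246 = 343/123; b = (155·63 − 23·427)/246 = -28/123.
Residuals: 125/123, -79/41, -88/123, 29/41, 113/123; SSR = 812/123.

SSR = 6.60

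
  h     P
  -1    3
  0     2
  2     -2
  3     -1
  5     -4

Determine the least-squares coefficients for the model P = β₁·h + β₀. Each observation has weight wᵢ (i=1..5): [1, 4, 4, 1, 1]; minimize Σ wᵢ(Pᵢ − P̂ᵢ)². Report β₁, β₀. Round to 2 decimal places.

β₁ = -1.29, β₀ = 1.57

Entries of AᵀWA: Σwᵢ·h·h = 51, Σwᵢ·h = 15, Σwᵢ·1 = 11.
Right-hand side: Σwᵢ·h·P = -42, Σwᵢ·P = -2.
AᵀWA·[β₁, β₀]ᵀ = AᵀWP becomes [[51, 15]; [15, 11]]·[β₁, β₀]ᵀ = [-42, -2]ᵀ.
Eliminating β₀: 11·(row 1) − 15·(row 2) gives 336·β₁ = 11·(-42) − 15·(-2) = -432, so β₁ = -9/7.
Then β₀ = ((-2) − 15·(-9/7))/11 = 11/7.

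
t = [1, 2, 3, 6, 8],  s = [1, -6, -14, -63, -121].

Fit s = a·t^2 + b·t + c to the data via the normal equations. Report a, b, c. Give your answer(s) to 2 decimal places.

The normal equations are: 5490·a + 764·b + 114·c = -10161;  764·a + 114·b + 20·c = -1399;  114·a + 20·b + 5·c = -203.
Row-reducing yields a = -18281/8558, b = 1623/778, c = -1030/4279.

a = -2.14, b = 2.09, c = -0.24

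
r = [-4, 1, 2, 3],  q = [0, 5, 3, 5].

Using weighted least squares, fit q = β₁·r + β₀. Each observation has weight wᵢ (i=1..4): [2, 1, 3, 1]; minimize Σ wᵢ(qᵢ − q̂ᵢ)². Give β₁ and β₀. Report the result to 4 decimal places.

β₁ = 0.6096, β₀ = 2.5401

From the data, Σwᵢ·r·r = 54, Σwᵢ·r = 2, Σwᵢ·1 = 7.
For AᵀWq: Σwᵢ·r·q = 38, Σwᵢ·q = 19.
Δ = 54·7 − 2² = 374.
β₁ = (38·7 − 2·19)/374 = 114/187; β₀ = (54·19 − 2·38)/374 = 475/187.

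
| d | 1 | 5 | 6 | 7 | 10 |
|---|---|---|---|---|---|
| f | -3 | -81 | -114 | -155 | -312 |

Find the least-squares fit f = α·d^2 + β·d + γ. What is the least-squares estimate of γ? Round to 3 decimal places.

Entries of AᵀA: Σd^2·d^2 = 14323, Σd^2·d = 1685, Σd^2 = 211, Σd·d = 211, Σd = 29, Σ1 = 5.
For Aᵀf: Σd^2·f = -44927, Σd·f = -5297, Σf = -665.
Normal equations: [[14323, 1685, 211]; [1685, 211, 29]; [211, 29, 5]]·[α, β, γ]ᵀ = [-44927, -5297, -665]ᵀ.
Solving the 3×3 system (Gaussian elimination) gives α = -9008/3003, β = -3968/3003, γ = 1251/1001.

γ = 1.250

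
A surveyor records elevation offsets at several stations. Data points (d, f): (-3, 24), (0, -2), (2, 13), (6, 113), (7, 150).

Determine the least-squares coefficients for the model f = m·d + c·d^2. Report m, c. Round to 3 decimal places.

From the data, Σd·d = 98, Σd·d^2 = 540, Σd^2·d^2 = 3794.
For Xᵀf: Σd·f = 1682, Σd^2·f = 11686.
XᵀX·[m, c]ᵀ = Xᵀf becomes [[98, 540]; [540, 3794]]·[m, c]ᵀ = [1682, 11686]ᵀ.
det = 98·3794 − 540² = 80212.
m = (1682·3794 − 540·11686)/80212 = 17767/20053; c = (98·11686 − 540·1682)/80212 = 59237/20053.

m = 0.886, c = 2.954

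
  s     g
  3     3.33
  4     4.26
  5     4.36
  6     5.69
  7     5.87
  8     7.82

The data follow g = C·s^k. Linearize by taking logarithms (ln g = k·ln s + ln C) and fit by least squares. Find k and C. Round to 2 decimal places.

Taking logs, ln g = k·ln s + ln C, so regress ln g on ln s.
XᵀX = [[17.0401, 9.9115]; [9.9115, 6]], rhs = [16.5367, 9.6900]ᵀ  (here Σln s = 9.9115, Σ(ln s)² = 17.0401, Σln g = 9.6900, Σln s·ln g = 16.5367).
Δ = 17.0401·6 − (9.9115)² = 4.0036; k = (16.5367·6 − 9.9115·9.6900)/4.0036 = 0.79385, ln C = (17.0401·9.6900 − 9.9115·16.5367)/4.0036 = 0.30363, so C = exp(0.30363) = 1.35477.

k = 0.79, C = 1.35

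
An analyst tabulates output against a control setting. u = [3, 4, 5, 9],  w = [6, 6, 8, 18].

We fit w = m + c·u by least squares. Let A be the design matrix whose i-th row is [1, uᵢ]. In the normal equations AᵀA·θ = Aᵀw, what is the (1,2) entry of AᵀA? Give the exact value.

Row 1 ↔ basis 1, column 2 ↔ basis u, so (AᵀA)_{1,2} = Σᵢ u = (1)·(3) + (1)·(4) + (1)·(5) + (1)·(9) = 21.

21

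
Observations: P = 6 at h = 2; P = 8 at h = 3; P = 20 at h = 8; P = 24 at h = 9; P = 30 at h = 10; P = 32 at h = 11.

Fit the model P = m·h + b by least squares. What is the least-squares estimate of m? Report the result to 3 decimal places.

Setting ∂/∂m … = 0 gives: 379·m + 43·b = 1064;  43·m + 6·b = 120.
(Σh·h = 379, Σh = 43, Σ1 = 6, Σh·P = 1064, ΣP = 120.)
det = 379·6 − 43² = 425.
m = (1064·6 − 43·120)/425 = 72/25; b = (379·120 − 43·1064)/425 = -16/25.

m = 2.880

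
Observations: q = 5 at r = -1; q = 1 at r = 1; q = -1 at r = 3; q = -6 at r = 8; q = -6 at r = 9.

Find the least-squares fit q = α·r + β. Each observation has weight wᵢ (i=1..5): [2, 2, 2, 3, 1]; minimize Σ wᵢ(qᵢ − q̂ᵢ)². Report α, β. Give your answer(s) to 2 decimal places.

α = -1.10, β = 2.90

Compute the Gram sums: Σwᵢ·r·r = 295, Σwᵢ·r = 39, Σwᵢ·1 = 10.
For AᵀWq: Σwᵢ·r·q = -212, Σwᵢ·q = -14.
AᵀWA·[α, β]ᵀ = AᵀWq becomes [[295, 39]; [39, 10]]·[α, β]ᵀ = [-212, -14]ᵀ.
Determinant 295·10 − 39² = 1429.
α = ((-212)·10 − 39·(-14))/1429 = -1574/1429; β = (295·(-14) − 39·(-212))/1429 = 4138/1429.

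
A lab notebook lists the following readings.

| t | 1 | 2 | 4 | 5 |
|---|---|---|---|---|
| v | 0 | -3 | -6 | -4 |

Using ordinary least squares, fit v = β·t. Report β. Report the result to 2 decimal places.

Entries of AᵀA: Σt·t = 46.
For Aᵀv: Σt·v = -50.
AᵀA·[β]ᵀ = Aᵀv becomes [[46]]·[β]ᵀ = [-50]ᵀ.
Hence β = -50 / 46 ≈ -1.08696.

β = -1.09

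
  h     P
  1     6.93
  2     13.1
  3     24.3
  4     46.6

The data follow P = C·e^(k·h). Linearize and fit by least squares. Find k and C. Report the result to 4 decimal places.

Let Y = ln P. Fitting Y = k·h + ln C by least squares:
Σh = 10.0000, Σ(h)² = 30.0000, Σln P = 11.5405, Σh·ln P = 32.0189.
Equations: 30.0000·k + 10.0000·ln C = 32.0189;  10.0000·k + 4·ln C = 11.5405.
Δ = 30.0000·4 − (10.0000)² = 20.0000; k = (32.0189·4 − 10.0000·11.5405)/20.0000 = 0.63351, ln C = (30.0000·11.5405 − 10.0000·32.0189)/20.0000 = 1.30137, so C = exp(1.30137) = 3.67431.

k = 0.6335, C = 3.6743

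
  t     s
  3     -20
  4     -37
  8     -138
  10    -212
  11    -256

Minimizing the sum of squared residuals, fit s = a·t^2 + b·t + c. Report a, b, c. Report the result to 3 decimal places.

a = -1.955, b = -2.004, c = 3.055

From the data, Σt^2·t^2 = 29074, Σt^2·t = 2934, Σt^2 = 310, Σt·t = 310, Σt = 36, Σ1 = 5.
Right-hand side: Σt^2·s = -61780, Σt·s = -6248, Σs = -663.
Inverting the 3×3 Gram matrix, [a, b, c]ᵀ = [-19013/9724, -1499/748, 14855/4862]ᵀ.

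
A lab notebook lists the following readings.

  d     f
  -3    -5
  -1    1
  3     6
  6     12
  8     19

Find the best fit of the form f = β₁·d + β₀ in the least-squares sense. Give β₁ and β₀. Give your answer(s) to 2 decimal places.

β₁ = 2.00, β₀ = 1.41

Sums needed: Σd·d = 119, Σd = 13, Σ1 = 5.
And Σd·f = 256, Σf = 33.
AᵀA·[β₁, β₀]ᵀ = Aᵀf becomes [[119, 13]; [13, 5]]·[β₁, β₀]ᵀ = [256, 33]ᵀ.
Eliminating β₀: 5·(row 1) − 13·(row 2) gives 426·β₁ = 5·256 − 13·33 = 851, so β₁ = 851/426.
Then β₀ = (33 − 13·(851/426))/5 = 599/426.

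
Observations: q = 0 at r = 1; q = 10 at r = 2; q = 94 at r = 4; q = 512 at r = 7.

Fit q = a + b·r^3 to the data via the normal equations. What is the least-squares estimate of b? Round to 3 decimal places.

b = 1.498

Entries of AᵀA: Σ1 = 4, Σr^3 = 416, Σr^3·r^3 = 121810.
Moment sums: Σq = 616, Σr^3·q = 181712.
Normal equations: [[4, 416]; [416, 121810]]·[a, b]ᵀ = [616, 181712]ᵀ.
det = 4·121810 − 416² = 314184.
a = (616·121810 − 416·181712)/314184 = -94/53; b = (4·181712 − 416·616)/314184 = 1032/689.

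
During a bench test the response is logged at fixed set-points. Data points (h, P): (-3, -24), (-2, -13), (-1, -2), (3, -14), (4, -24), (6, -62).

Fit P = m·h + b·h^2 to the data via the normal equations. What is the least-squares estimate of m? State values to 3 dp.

m = 1.890

Compute the Gram sums: Σh·h = 75, Σh·h^2 = 271, Σh^2·h^2 = 1731.
Right-hand side: Σh·P = -410, Σh^2·P = -3012.
AᵀA·[m, b]ᵀ = AᵀP becomes [[75, 271]; [271, 1731]]·[m, b]ᵀ = [-410, -3012]ᵀ.
det = 75·1731 − 271² = 56384.
m = ((-410)·1731 − 271·(-3012))/56384 = 53271/28192; b = (75·(-3012) − 271·(-410))/56384 = -57395/28192.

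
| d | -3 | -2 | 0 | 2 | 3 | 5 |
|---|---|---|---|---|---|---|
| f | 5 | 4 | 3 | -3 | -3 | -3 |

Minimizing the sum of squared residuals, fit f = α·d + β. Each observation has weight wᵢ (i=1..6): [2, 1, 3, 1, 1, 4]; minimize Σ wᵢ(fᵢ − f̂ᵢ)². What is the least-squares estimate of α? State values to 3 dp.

Compute the Gram sums: Σwᵢ·d·d = 135, Σwᵢ·d = 17, Σwᵢ·1 = 12.
Moment sums: Σwᵢ·d·f = -113, Σwᵢ·f = 5.
So XᵀWX·[α, β]ᵀ = XᵀWf: [[135, 17]; [17, 12]]·[α, β]ᵀ = [-113, 5]ᵀ.
Δ = 135·12 − 17² = 1331.
α = ((-113)·12 − 17·5)/1331 = -131/121; β = (135·5 − 17·(-113))/1331 = 236/121.

α = -1.083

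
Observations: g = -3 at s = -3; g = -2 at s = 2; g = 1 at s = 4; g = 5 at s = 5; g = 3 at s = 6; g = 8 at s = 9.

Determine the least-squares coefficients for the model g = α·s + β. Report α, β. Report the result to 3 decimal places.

α = 0.942, β = -1.610

The normal system XᵀX·[α, β]ᵀ = Xᵀg is [[171, 23]; [23, 6]]·[α, β]ᵀ = [124, 12]ᵀ.
Δ = 171·6 − 23² = 497.
α = (124·6 − 23·12)/497 = 468/497; β = (171·12 − 23·124)/497 = -800/497.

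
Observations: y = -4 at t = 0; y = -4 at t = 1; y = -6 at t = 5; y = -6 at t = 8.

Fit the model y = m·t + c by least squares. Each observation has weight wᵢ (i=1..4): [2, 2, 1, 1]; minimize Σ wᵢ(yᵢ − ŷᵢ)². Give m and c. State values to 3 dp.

XᵀWX·[m, c]ᵀ = XᵀWy reads: 91·m + 15·c = -86;  15·m + 6·c = -28.
(Σwᵢ·t·t = 91, Σwᵢ·t = 15, Σwᵢ·1 = 6, Σwᵢ·t·y = -86, Σwᵢ·y = -28.)
Δ = 91·6 − 15² = 321.
m = ((-86)·6 − 15·(-28))/321 = -32/107; c = (91·(-28) − 15·(-86))/321 = -1258/321.

m = -0.299, c = -3.919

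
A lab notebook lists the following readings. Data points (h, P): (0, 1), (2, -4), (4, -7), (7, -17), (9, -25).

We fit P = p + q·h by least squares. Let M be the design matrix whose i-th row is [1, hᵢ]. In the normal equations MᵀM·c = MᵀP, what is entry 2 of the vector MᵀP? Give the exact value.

-380

Entry 2 ↔ basis h, so (MᵀP)_{2} = Σᵢ (h)·Pᵢ = (0)·(1) + (2)·(-4) + (4)·(-7) + (7)·(-17) + (9)·(-25) = -380.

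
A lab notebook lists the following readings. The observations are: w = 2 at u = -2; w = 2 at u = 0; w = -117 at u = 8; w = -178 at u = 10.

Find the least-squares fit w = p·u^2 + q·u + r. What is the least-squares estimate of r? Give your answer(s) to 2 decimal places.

r = 2.35

From the data, Σu^2·u^2 = 14112, Σu^2·u = 1504, Σu^2 = 168, Σu·u = 168, Σu = 16, Σ1 = 4.
For Mᵀw: Σu^2·w = -25280, Σu·w = -2720, Σw = -291.
So MᵀM·[p, q, r]ᵀ = Mᵀw: [[14112, 1504, 168]; [1504, 168, 16]; [168, 16, 4]]·[p, q, r]ᵀ = [-25280, -2720, -291]ᵀ.
Solving the 3×3 system (Gaussian elimination) gives p = -61/40, q = -359/130, r = 61/26.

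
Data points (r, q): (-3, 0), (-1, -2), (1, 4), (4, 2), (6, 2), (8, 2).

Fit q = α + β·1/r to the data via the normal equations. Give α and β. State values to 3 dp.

α = 1.226, β = 3.080

With design matrix X, XᵀX = [[6, 5/24]; [5/24, 1277/576]] and Xᵀq = [8, 85/12]ᵀ.
Δ = 6·(1277/576) − (5/24)² = 7637/576.
α = (8·(1277/576) − (5/24)·(85/12))/(7637/576) = 1338/1091; β = (6·(85/12) − (5/24)·8)/(7637/576) = 3360/1091.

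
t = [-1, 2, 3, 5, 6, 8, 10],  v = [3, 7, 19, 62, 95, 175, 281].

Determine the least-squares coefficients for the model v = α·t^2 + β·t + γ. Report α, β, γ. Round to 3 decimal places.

Setting ∂/∂α … = 0 gives: 16115·α + 1887·β + 239·γ = 44472;  1887·α + 239·β + 33·γ = 5158;  239·α + 33·β + 7·γ = 642.
Inverting the 3×3 Gram matrix, [α, β, γ]ᵀ = [456768/149849, -334199/149849, -276561/149849]ᵀ.

α = 3.048, β = -2.230, γ = -1.846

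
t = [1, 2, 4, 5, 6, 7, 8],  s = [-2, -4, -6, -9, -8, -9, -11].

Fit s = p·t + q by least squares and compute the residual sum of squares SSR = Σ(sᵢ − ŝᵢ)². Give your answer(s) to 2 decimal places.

SSR = 3.97

The normal equations are: 195·p + 33·q = -278;  33·p + 7·q = -49.
(Σt·t = 195, Σt = 33, Σ1 = 7, Σt·s = -278, Σs = -49.)
det = 195·7 − 33² = 276.
p = ((-278)·7 − 33·(-49))/276 = -329/276; q = (195·(-49) − 33·(-278))/276 = -127/92.
Residuals: 79/138, -65/276, 41/276, -229/138, 49/92, 50/69, -1/12; SSR = 1097/276.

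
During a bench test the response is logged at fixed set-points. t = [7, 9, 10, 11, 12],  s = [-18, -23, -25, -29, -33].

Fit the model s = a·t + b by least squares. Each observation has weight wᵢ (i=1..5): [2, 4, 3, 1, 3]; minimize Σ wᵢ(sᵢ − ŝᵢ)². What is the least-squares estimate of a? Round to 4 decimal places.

With design matrix X, XᵀWX = [[1275, 127]; [127, 13]] and XᵀWs = [-3337, -331]ᵀ.
Eliminating b: 13·(row 1) − 127·(row 2) gives 446·a = 13·(-3337) − 127·(-331) = -1344, so a = -672/223.
Then b = ((-331) − 127·(-672/223))/13 = 887/223.

a = -3.0135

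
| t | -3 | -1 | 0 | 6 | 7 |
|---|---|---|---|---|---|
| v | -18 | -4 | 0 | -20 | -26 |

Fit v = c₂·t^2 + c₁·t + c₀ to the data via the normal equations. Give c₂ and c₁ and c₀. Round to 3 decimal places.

Forming XᵀX = [[3779, 531, 95]; [531, 95, 9]; [95, 9, 5]] and Xᵀv = [-2160, -244, -68]ᵀ gives XᵀX·[c₂, c₁, c₀]ᵀ = Xᵀv.
Solving the 3×3 system (Gaussian elimination) gives c₂ = -2798/2949, c₁ = 2744/983, c₀ = -1762/2949.

c₂ = -0.949, c₁ = 2.791, c₀ = -0.597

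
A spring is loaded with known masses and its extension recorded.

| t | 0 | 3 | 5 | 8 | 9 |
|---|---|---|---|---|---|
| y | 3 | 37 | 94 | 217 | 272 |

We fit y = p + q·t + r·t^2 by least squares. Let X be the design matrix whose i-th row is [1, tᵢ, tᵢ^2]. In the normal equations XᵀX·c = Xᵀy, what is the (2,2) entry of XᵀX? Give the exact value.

179

Row 2 ↔ basis t, column 2 ↔ basis t, so (XᵀX)_{2,2} = Σᵢ (t)·(t) = (0)·(0) + (3)·(3) + (5)·(5) + (8)·(8) + (9)·(9) = 179.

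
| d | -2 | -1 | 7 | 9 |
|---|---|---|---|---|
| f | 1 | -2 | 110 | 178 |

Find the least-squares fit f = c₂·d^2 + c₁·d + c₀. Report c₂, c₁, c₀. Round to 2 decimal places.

c₂ = 1.97, c₁ = 2.23, c₀ = -2.13

Forming XᵀX = [[8979, 1063, 135]; [1063, 135, 13]; [135, 13, 4]] and Xᵀf = [19810, 2372, 287]ᵀ gives XᵀX·[c₂, c₁, c₀]ᵀ = Xᵀf.
Solving the 3×3 system (Gaussian elimination) gives c₂ = 20263/10261, c₁ = 22846/10261, c₀ = -21899/10261.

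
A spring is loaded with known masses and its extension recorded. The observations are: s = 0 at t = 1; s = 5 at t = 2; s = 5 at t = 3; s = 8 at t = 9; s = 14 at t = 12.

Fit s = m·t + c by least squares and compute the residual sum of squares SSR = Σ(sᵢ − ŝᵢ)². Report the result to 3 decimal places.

Compute the Gram sums: Σt·t = 239, Σt = 27, Σ1 = 5.
Moment sums: Σt·s = 265, Σs = 32.
Normal equations: [[239, 27]; [27, 5]]·[m, c]ᵀ = [265, 32]ᵀ.
Eliminating c: 5·(row 1) − 27·(row 2) gives 466·m = 5·265 − 27·32 = 461, so m = 461/466.
Then c = (32 − 27·(461/466))/5 = 493/466.
Residuals: -477/233, 915/466, 227/233, -457/233, 499/466; SSR = 6519/466.

SSR = 13.989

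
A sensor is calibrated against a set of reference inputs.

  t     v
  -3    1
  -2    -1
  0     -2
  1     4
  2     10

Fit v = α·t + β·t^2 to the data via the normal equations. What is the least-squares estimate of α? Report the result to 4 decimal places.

Forming AᵀA = [[18, -26]; [-26, 114]] and Aᵀv = [23, 49]ᵀ gives AᵀA·[α, β]ᵀ = Aᵀv.
Determinant 18·114 − (-26)² = 1376.
α = (23·114 − (-26)·49)/1376 = 487/172; β = (18·49 − (-26)·23)/1376 = 185/172.

α = 2.8314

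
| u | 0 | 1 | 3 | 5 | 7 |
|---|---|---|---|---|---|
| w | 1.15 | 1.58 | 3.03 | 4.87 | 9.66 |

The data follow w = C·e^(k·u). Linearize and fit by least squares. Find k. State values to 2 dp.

k = 0.30

With ln wᵢ as the transformed response and uᵢ as the regressor:
AᵀA = [[84.0000, 16.0000]; [16.0000, 5]], rhs = [27.5745, 5.5568]ᵀ  (here Σu = 16.0000, Σ(u)² = 84.0000, Σln w = 5.5568, Σu·ln w = 27.5745).
Solving (det = 164.0000): k = 0.29856, ln C = 0.15599.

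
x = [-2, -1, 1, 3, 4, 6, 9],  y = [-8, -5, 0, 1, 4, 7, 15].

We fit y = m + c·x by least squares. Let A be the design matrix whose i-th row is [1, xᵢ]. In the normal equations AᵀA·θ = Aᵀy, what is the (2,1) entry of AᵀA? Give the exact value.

20

Row 2 ↔ basis x, column 1 ↔ basis 1, so (AᵀA)_{2,1} = Σᵢ x = (-2)·(1) + (-1)·(1) + (1)·(1) + (3)·(1) + (4)·(1) + (6)·(1) + (9)·(1) = 20.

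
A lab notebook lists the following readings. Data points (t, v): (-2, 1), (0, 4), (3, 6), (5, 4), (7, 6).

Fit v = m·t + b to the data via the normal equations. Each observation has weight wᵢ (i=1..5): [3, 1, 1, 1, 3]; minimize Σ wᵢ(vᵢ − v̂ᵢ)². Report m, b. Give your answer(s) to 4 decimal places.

With design matrix M, MᵀWM = [[193, 23]; [23, 9]] and MᵀWv = [158, 35]ᵀ.
Eliminating b: 9·(row 1) − 23·(row 2) gives 1208·m = 9·158 − 23·35 = 617, so m = 617/1208.
Then b = (35 − 23·(617/1208))/9 = 3121/1208.

m = 0.5108, b = 2.5836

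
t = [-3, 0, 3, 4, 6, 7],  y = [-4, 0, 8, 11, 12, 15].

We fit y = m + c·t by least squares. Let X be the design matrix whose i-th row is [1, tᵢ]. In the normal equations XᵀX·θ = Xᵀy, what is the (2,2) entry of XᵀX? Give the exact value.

Row 2 ↔ basis t, column 2 ↔ basis t, so (XᵀX)_{2,2} = Σᵢ (t)·(t) = (-3)·(-3) + (0)·(0) + (3)·(3) + (4)·(4) + (6)·(6) + (7)·(7) = 119.

119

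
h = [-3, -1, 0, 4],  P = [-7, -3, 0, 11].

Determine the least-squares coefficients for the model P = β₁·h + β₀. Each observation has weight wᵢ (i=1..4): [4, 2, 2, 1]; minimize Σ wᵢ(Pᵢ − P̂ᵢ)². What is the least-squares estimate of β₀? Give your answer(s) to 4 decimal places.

Sums needed: Σwᵢ·h·h = 54, Σwᵢ·h = -10, Σwᵢ·1 = 9.
For XᵀWP: Σwᵢ·h·P = 134, Σwᵢ·P = -23.
Normal equations: [[54, -10]; [-10, 9]]·[β₁, β₀]ᵀ = [134, -23]ᵀ.
Δ = 54·9 − (-10)² = 386.
β₁ = (134·9 − (-10)·(-23))/386 = 488/193; β₀ = (54·(-23) − (-10)·134)/386 = 49/193.

β₀ = 0.2539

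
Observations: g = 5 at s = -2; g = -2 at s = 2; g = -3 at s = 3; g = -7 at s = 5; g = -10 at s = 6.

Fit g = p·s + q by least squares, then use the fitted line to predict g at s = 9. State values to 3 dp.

ĝ = -14.649

Forming AᵀA = [[78, 14]; [14, 5]] and Aᵀg = [-118, -17]ᵀ gives AᵀA·[p, q]ᵀ = Aᵀg.
Δ = 78·5 − 14² = 194.
p = ((-118)·5 − 14·(-17))/194 = -176/97; q = (78·(-17) − 14·(-118))/194 = 163/97.
At s = 9: ĝ = (-176/97)·(9) + (163/97)·(1) = -1421/97.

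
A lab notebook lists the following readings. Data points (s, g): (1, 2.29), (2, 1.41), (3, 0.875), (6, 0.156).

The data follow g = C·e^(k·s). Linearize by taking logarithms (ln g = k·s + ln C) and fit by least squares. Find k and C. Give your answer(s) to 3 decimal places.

Let Y = ln g. Fitting Y = k·s + ln C by least squares:
Σs = 12.0000, Σ(s)² = 50.0000, Σln g = -0.8193, Σs·ln g = -10.0323.
Equations: 50.0000·k + 12.0000·ln C = -10.0323;  12.0000·k + 4·ln C = -0.8193.
Solving (det = 56.0000): k = -0.54103, ln C = 1.41826, so C = exp(1.41826) = 4.12993.

k = -0.541, C = 4.130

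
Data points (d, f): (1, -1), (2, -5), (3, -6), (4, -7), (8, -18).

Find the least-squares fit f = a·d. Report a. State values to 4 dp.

The normal equations are: 94·a = -201.
Hence a = -201 / 94 ≈ -2.1383.

a = -2.1383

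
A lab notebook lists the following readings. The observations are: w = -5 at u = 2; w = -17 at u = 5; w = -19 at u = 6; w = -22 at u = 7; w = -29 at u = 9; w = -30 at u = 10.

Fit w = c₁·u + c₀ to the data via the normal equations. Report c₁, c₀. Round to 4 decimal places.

Entries of XᵀX: Σu·u = 295, Σu = 39, Σ1 = 6.
For Xᵀw: Σu·w = -924, Σw = -122.
So XᵀX·[c₁, c₀]ᵀ = Xᵀw: [[295, 39]; [39, 6]]·[c₁, c₀]ᵀ = [-924, -122]ᵀ.
Eliminating c₀: 6·(row 1) − 39·(row 2) gives 249·c₁ = 6·(-924) − 39·(-122) = -786, so c₁ = -262/83.
Then c₀ = ((-122) − 39·(-262/83))/6 = 46/249.

c₁ = -3.1566, c₀ = 0.1847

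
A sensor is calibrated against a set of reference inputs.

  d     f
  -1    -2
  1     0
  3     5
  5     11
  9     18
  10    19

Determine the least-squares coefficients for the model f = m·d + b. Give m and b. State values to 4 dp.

Sums needed: Σd·d = 217, Σd = 27, Σ1 = 6.
And Σd·f = 424, Σf = 51.
XᵀX·[m, b]ᵀ = Xᵀf becomes [[217, 27]; [27, 6]]·[m, b]ᵀ = [424, 51]ᵀ.
Determinant 217·6 − 27² = 573.
m = (424·6 − 27·51)/573 = 389/191; b = (217·51 − 27·424)/573 = -127/191.

m = 2.0366, b = -0.6649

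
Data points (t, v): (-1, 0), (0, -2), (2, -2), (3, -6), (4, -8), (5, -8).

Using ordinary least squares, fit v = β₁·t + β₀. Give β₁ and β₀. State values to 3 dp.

Compute the Gram sums: Σt·t = 55, Σt = 13, Σ1 = 6.
For Aᵀv: Σt·v = -94, Σv = -26.
Normal equations: [[55, 13]; [13, 6]]·[β₁, β₀]ᵀ = [-94, -26]ᵀ.
Δ = 55·6 − 13² = 161.
β₁ = ((-94)·6 − 13·(-26))/161 = -226/161; β₀ = (55·(-26) − 13·(-94))/161 = -208/161.

β₁ = -1.404, β₀ = -1.292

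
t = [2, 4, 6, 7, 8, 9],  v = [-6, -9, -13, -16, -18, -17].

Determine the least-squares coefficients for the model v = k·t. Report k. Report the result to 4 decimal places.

k = -2.1400

Setting ∂/∂k … = 0 gives: 250·k = -535.
(Σt·t = 250, Σt·v = -535.)
k = (-535)/250 = -2.14.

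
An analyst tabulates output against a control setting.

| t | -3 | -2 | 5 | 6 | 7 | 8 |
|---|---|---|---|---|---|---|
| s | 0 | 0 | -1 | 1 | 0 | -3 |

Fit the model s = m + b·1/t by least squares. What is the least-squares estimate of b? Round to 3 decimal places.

b = -1.108

The normal equations are: 6·m + (-167/840)·b = -3;  (-167/840)·m + (328049/705600)·b = -49/120.
Eliminating b: (328049/705600)·(row 1) − (-167/840)·(row 2) gives (388081/141120)·m = (328049/705600)·(-3) − (-167/840)·(-49/120) = -260357/176400, so m = -1041428/1940405.
Then b = ((-49/120) − (-167/840)·(-1041428/1940405))/(328049/705600) = -429912/388081.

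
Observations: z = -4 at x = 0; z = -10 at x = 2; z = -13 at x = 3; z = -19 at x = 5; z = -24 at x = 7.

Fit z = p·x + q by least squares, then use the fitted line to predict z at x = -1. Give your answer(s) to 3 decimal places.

ẑ = -1.342

MᵀM·[p, q]ᵀ = Mᵀz reads: 87·p + 17·q = -322;  17·p + 5·q = -70.
(Σx·x = 87, Σx = 17, Σ1 = 5, Σx·z = -322, Σz = -70.)
Δ = 87·5 − 17² = 146.
p = ((-322)·5 − 17·(-70))/146 = -210/73; q = (87·(-70) − 17·(-322))/146 = -308/73.
At x = -1: ẑ = (-210/73)·(-1) + (-308/73)·(1) = -98/73.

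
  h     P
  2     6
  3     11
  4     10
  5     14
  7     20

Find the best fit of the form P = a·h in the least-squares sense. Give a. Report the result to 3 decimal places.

a = 2.864

Sums needed: Σh·h = 103.
Moment sums: Σh·P = 295.
So AᵀA·[a]ᵀ = AᵀP: [[103]]·[a]ᵀ = [295]ᵀ.
Hence a = 295 / 103 ≈ 2.86408.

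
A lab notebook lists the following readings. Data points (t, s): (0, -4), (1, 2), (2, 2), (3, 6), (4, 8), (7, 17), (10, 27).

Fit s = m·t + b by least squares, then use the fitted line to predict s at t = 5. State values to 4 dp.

Setting ∂/∂m … = 0 gives: 179·m + 27·b = 445;  27·m + 7·b = 58.
(Σt·t = 179, Σt = 27, Σ1 = 7, Σt·s = 445, Σs = 58.)
Determinant 179·7 − 27² = 524.
m = (445·7 − 27·58)/524 = 1549/524; b = (179·58 − 27·445)/524 = -1633/524.
At t = 5: ŝ = (1549/524)·(5) + (-1633/524)·(1) = 1528/131.

ŝ = 11.6641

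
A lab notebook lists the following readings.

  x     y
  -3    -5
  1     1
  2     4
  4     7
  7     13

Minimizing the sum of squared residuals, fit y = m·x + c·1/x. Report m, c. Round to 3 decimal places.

m = 1.854, c = -0.689

Entries of AᵀA: Σx·x = 79, Σx·1/x = 5, Σ1/x·1/x = 10189/7056.
And Σx·y = 143, Σ1/x·y = 695/84.
So AᵀA·[m, c]ᵀ = Aᵀy: [[79, 5]; [5, 10189/7056]]·[m, c]ᵀ = [143, 695/84]ᵀ.
Eliminating c: (10189/7056)·(row 1) − 5·(row 2) gives (628531/7056)·m = (10189/7056)·143 − 5·(695/84) = 1165127/7056, so m = 1165127/628531.
Then c = ((695/84) − 5·(1165127/628531))/(10189/7056) = -433020/628531.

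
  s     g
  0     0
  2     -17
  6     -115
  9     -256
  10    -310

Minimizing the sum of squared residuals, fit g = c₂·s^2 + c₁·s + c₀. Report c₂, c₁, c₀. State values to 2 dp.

Entries of AᵀA: Σs^2·s^2 = 17873, Σs^2·s = 1953, Σs^2 = 221, Σs·s = 221, Σs = 27, Σ1 = 5.
For Aᵀg: Σs^2·g = -55944, Σs·g = -6128, Σg = -698.
Inverting the 3×3 Gram matrix, [c₂, c₁, c₀]ᵀ = [-119005/40611, -23923/13537, -21722/40611]ᵀ.

c₂ = -2.93, c₁ = -1.77, c₀ = -0.53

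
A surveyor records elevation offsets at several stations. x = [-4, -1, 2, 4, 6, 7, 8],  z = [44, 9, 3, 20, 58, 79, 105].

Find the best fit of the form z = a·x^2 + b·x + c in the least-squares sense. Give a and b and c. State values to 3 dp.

a = 1.976, b = -2.844, c = 1.867

Compute the Gram sums: Σx^2·x^2 = 8322, Σx^2·x = 1078, Σx^2 = 186, Σx·x = 186, Σx = 22, Σ1 = 7.
Right-hand side: Σx^2·z = 13724, Σx·z = 1642, Σz = 318.
Solving the 3×3 system (Gaussian elimination) gives a = 523731/265076, b = -753857/265076, c = 123752/66269.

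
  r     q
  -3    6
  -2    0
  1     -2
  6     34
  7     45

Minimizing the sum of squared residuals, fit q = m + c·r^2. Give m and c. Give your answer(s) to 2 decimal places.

m = -3.23, c = 1.00

Setting ∂/∂m … = 0 gives: 5·m + 99·c = 83;  99·m + 3795·c = 3481.
Determinant 5·3795 − 99² = 9174.
m = (83·3795 − 99·3481)/9174 = -449/139; c = (5·3481 − 99·83)/9174 = 4594/4587.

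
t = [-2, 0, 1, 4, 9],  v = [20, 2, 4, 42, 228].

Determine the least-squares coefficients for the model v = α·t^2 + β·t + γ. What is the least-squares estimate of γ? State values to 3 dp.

Normal-equation sums: Σt^2·t^2 = 6834, Σt^2·t = 786, Σt^2 = 102, Σt·t = 102, Σt = 12, Σ1 = 5.
Right-hand side: Σt^2·v = 19224, Σt·v = 2184, Σv = 296.
Normal equations: [[6834, 786, 102]; [786, 102, 12]; [102, 12, 5]]·[α, β, γ]ᵀ = [19224, 2184, 296]ᵀ.
Inverting the 3×3 Gram matrix, [α, β, γ]ᵀ = [5822/1911, -4574/1911, 1780/637]ᵀ.

γ = 2.794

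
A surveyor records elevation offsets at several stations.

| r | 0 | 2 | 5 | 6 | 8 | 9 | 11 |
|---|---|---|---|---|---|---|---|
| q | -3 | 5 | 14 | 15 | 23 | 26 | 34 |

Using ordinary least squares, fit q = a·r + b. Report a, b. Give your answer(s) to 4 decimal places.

a = 3.2390, b = -2.6855

Setting ∂/∂a … = 0 gives: 331·a + 41·b = 962;  41·a + 7·b = 114.
Δ = 331·7 − 41² = 636.
a = (962·7 − 41·114)/636 = 515/159; b = (331·114 − 41·962)/636 = -427/159.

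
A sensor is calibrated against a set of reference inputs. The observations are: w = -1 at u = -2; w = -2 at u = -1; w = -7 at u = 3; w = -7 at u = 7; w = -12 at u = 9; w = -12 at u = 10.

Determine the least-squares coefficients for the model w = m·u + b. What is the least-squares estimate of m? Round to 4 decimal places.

Forming XᵀX = [[244, 26]; [26, 6]] and Xᵀw = [-294, -41]ᵀ gives XᵀX·[m, b]ᵀ = Xᵀw.
det = 244·6 − 26² = 788.
m = ((-294)·6 − 26·(-41))/788 = -349/394; b = (244·(-41) − 26·(-294))/788 = -590/197.

m = -0.8858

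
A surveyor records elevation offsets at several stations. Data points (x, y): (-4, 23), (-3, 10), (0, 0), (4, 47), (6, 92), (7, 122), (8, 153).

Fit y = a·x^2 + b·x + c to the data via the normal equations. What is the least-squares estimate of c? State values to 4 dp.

c = 1.4975

Setting ∂/∂a … = 0 gives: 8386·a + 1044·b + 190·c = 20292;  1044·a + 190·b + 18·c = 2696;  190·a + 18·b + 7·c = 447.
(Σx^2·x^2 = 8386, Σx^2·x = 1044, Σx^2 = 190, Σx·x = 190, Σx = 18, Σ1 = 7, Σx^2·y = 20292, Σx·y = 2696, Σy = 447.)
Inverting the 3×3 Gram matrix, [a, b, c]ᵀ = [182919/90727, 269405/90727, 135867/90727]ᵀ.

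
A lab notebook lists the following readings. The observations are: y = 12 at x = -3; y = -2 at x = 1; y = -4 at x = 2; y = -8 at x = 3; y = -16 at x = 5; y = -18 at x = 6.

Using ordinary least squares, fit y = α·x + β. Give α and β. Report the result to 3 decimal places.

Entries of AᵀA: Σx·x = 84, Σx = 14, Σ1 = 6.
And Σx·y = -258, Σy = -36.
Δ = 84·6 − 14² = 308.
α = ((-258)·6 − 14·(-36))/308 = -261/77; β = (84·(-36) − 14·(-258))/308 = 21/11.

α = -3.390, β = 1.909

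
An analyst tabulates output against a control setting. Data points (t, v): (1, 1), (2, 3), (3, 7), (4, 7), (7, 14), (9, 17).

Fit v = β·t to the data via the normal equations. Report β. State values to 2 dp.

Entries of XᵀX: Σt·t = 160.
Right-hand side: Σt·v = 307.
Normal equations: [[160]]·[β]ᵀ = [307]ᵀ.
β = 307/160 = 1.91875.

β = 1.92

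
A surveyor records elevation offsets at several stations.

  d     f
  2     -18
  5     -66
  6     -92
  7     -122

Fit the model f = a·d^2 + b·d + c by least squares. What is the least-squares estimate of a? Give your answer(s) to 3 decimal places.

Compute the Gram sums: Σd^2·d^2 = 4338, Σd^2·d = 692, Σd^2 = 114, Σd·d = 114, Σd = 20, Σ1 = 4.
Moment sums: Σd^2·f = -11012, Σd·f = -1772, Σf = -298.
So MᵀM·[a, b, c]ᵀ = Mᵀf: [[4338, 692, 114]; [692, 114, 20]; [114, 20, 4]]·[a, b, c]ᵀ = [-11012, -1772, -298]ᵀ.
Solving the 3×3 system (Gaussian elimination) gives a = -431/181, b = 110/181, c = -1751/181.

a = -2.381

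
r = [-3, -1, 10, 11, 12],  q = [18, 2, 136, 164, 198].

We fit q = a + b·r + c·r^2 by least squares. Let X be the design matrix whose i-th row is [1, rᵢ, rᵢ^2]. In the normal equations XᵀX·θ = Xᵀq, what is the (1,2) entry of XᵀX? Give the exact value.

29

Row 1 ↔ basis 1, column 2 ↔ basis r, so (XᵀX)_{1,2} = Σᵢ r = (1)·(-3) + (1)·(-1) + (1)·(10) + (1)·(11) + (1)·(12) = 29.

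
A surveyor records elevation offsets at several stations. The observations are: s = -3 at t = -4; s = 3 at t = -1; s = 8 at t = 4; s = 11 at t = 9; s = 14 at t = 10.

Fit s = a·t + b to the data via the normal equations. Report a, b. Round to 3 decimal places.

With design matrix X, XᵀX = [[214, 18]; [18, 5]] and Xᵀs = [280, 33]ᵀ.
Determinant 214·5 − 18² = 746.
a = (280·5 − 18·33)/746 = 403/373; b = (214·33 − 18·280)/746 = 1011/373.

a = 1.080, b = 2.710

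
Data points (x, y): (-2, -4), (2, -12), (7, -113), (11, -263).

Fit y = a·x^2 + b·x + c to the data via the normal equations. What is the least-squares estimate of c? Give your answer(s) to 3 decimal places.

The normal system AᵀA·[a, b, c]ᵀ = Aᵀy is [[17074, 1674, 178]; [1674, 178, 18]; [178, 18, 4]]·[a, b, c]ᵀ = [-37424, -3700, -392]ᵀ.
Inverting the 3×3 Gram matrix, [a, b, c]ᵀ = [-71/36, -857/388, -259/873]ᵀ.

c = -0.297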